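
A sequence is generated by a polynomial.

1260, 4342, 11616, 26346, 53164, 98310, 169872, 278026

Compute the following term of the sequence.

435276

Δ: 3082  7274  14730  26818  45146  71562  108154
Δ²: 4192  7456  12088  18328  26416  36592
Δ³: 3264  4632  6240  8088  10176
Δ⁴: 1368  1608  1848  2088
Δ⁵: 240  240  240
Fifth differences constant at 240.
2088 + 240 = 2328;  10176 + 2328 = 12504;  36592 + 12504 = 49096;  108154 + 49096 = 157250;  278026 + 157250 = 435276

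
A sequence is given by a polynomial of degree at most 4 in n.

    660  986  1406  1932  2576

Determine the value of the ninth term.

Δ: 326, 420, 526, 644
Δ²: 94, 106, 118
Δ³: 12, 12
Constant third difference = 12, so extend:
118 + 12 = 130;  644 + 130 = 774;  2576 + 774 = 3350
130 + 12 = 142;  774 + 142 = 916;  3350 + 916 = 4266
142 + 12 = 154;  916 + 154 = 1070;  4266 + 1070 = 5336
154 + 12 = 166;  1070 + 166 = 1236;  5336 + 1236 = 6572

6572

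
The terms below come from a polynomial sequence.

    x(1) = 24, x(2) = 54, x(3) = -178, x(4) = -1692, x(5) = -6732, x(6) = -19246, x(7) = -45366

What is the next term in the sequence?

Δ: 30, -232, -1514, -5040, -12514, -26120
Δ²: -262, -1282, -3526, -7474, -13606
Δ³: -1020, -2244, -3948, -6132
Δ⁴: -1224, -1704, -2184
Δ⁵: -480, -480
The fifth differences are constant (-480).
-2184 − 480 = -2664;  -6132 − 2664 = -8796;  -13606 − 8796 = -22402;  -26120 − 22402 = -48522;  -45366 − 48522 = -93888

-93888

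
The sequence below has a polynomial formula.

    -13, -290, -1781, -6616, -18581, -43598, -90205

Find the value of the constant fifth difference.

-480

Δ: -277, -1491, -4835, -11965, -25017, -46607
Δ²: -1214, -3344, -7130, -13052, -21590
Δ³: -2130, -3786, -5922, -8538
Δ⁴: -1656, -2136, -2616
Δ⁵: -480, -480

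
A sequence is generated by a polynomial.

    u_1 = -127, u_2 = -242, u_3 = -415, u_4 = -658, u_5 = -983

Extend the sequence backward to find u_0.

-58

Δ: -115  -173  -243  -325
Δ²: -58  -70  -82
Δ³: -12  -12
The third differences are constant at -12.
Work back: -58 + 12 = -46;  -115 + 46 = -69;  -127 + 69 = -58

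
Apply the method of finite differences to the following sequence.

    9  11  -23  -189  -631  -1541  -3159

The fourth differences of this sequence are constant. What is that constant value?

Δ: 2, -34, -166, -442, -910, -1618
Δ²: -36, -132, -276, -468, -708
Δ³: -96, -144, -192, -240
Δ⁴: -48, -48, -48

-48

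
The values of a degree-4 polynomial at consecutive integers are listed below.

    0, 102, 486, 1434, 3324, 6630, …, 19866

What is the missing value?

11922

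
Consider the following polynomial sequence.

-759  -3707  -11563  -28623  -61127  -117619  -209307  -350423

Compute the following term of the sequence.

-558583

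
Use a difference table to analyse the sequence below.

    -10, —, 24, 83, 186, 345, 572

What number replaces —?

Using the last 5 terms:
Δ: 59, 103, 159, 227
Δ²: 44, 56, 68
Δ³: 12, 12
Constant third difference = 12.
Extend backward: 44 − 12 = 32;  59 − 32 = 27;  24 − 27 = -3

-3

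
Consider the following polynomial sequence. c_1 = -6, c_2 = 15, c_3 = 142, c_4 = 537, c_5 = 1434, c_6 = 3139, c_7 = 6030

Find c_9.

17242

First differences: 21  127  395  897  1705  2891
Second differences: 106  268  502  808  1186
Third differences: 162  234  306  378
Fourth differences: 72  72  72
Constant fourth difference = 72, so extend:
378 + 72 = 450;  1186 + 450 = 1636;  2891 + 1636 = 4527;  6030 + 4527 = 10557
450 + 72 = 522;  1636 + 522 = 2158;  4527 + 2158 = 6685;  10557 + 6685 = 17242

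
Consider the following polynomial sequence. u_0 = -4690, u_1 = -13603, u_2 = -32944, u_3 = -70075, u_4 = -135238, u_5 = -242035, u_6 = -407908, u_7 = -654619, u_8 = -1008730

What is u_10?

-2172280

First differences: -8913, -19341, -37131, -65163, -106797, -165873, -246711, -354111
Second differences: -10428, -17790, -28032, -41634, -59076, -80838, -107400
Third differences: -7362, -10242, -13602, -17442, -21762, -26562
Fourth differences: -2880, -3360, -3840, -4320, -4800
Fifth differences: -480, -480, -480, -480
The fifth differences are constant (-480).
-4800 − 480 = -5280;  -26562 − 5280 = -31842;  -107400 − 31842 = -139242;  -354111 − 139242 = -493353;  -1008730 − 493353 = -1502083
-5280 − 480 = -5760;  -31842 − 5760 = -37602;  -139242 − 37602 = -176844;  -493353 − 176844 = -670197;  -1502083 − 670197 = -2172280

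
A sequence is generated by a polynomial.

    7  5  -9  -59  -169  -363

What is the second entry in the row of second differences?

-36

First differences: -2, -14, -50, -110, -194
Second differences: -12, -36, -60, -84
Third differences: -24, -24, -24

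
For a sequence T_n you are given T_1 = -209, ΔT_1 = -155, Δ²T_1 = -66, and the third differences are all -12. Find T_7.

Build the table forward from the leading diagonal:
Δ³: -12, -12, -12, -12, -12, -12, -12
Δ²: -66, -78, -90, -102, -114, -126, -138
Δ: -155, -221, -299, -389, -491, -605, -731
T: -209, -364, -585, -884, -1273, -1764, -2369

-2369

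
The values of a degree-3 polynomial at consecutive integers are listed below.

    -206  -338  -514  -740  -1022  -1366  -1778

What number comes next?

-2264

-132 , -176 , -226 , -282 , -344 , -412
-44 , -50 , -56 , -62 , -68
-6 , -6 , -6 , -6
The third differences are constant (-6).
-68 − 6 = -74;  -412 − 74 = -486;  -1778 − 486 = -2264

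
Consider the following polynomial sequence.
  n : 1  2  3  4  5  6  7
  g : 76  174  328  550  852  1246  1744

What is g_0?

22

D1: 98  154  222  302  394  498
D2: 56  68  80  92  104
D3: 12  12  12  12
The third differences are constant at 12.
Work back: 56 − 12 = 44;  98 − 44 = 54;  76 − 54 = 22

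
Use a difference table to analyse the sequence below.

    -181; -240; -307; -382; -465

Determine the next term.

-59 , -67 , -75 , -83
-8 , -8 , -8
Constant second difference = -8, so extend:
-83 − 8 = -91;  -465 − 91 = -556

-556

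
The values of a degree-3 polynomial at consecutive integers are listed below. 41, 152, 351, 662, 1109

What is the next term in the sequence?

D1: 111, 199, 311, 447
D2: 88, 112, 136
D3: 24, 24
Third differences constant at 24.
136 + 24 = 160;  447 + 160 = 607;  1109 + 607 = 1716

1716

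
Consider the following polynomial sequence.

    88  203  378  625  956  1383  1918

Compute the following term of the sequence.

Δ: 115 , 175 , 247 , 331 , 427 , 535
Δ²: 60 , 72 , 84 , 96 , 108
Δ³: 12 , 12 , 12 , 12
Third differences constant at 12.
108 + 12 = 120;  535 + 120 = 655;  1918 + 655 = 2573

2573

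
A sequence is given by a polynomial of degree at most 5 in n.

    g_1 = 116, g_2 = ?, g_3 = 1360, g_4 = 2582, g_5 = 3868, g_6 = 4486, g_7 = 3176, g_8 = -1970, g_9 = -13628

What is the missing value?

526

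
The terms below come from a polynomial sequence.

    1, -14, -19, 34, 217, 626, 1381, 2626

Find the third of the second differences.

130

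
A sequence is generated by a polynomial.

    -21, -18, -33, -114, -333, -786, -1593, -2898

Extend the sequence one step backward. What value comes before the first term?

-18

First differences: 3, -15, -81, -219, -453, -807, -1305
Second differences: -18, -66, -138, -234, -354, -498
Third differences: -48, -72, -96, -120, -144
Fourth differences: -24, -24, -24, -24
The fourth differences are constant at -24.
Work back: -48 + 24 = -24;  -18 + 24 = 6;  3 − 6 = -3;  -21 + 3 = -18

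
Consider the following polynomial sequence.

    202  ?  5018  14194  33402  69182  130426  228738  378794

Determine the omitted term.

1326

Using the last 7 terms:
Δ: 9176  19208  35780  61244  98312  150056
Δ²: 10032  16572  25464  37068  51744
Δ³: 6540  8892  11604  14676
Δ⁴: 2352  2712  3072
Δ⁵: 360  360
Constant fifth difference = 360.
Extend backward: 2352 − 360 = 1992;  6540 − 1992 = 4548;  10032 − 4548 = 5484;  9176 − 5484 = 3692;  5018 − 3692 = 1326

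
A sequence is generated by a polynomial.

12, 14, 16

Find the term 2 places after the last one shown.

Δ: 2  2
Constant first difference = 2, so extend:
16 + 2 = 18
18 + 2 = 20

20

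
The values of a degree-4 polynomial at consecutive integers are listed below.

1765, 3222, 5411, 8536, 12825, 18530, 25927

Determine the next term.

35316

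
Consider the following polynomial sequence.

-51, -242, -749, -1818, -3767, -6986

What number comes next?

-11937

Δ: -191 , -507 , -1069 , -1949 , -3219
Δ²: -316 , -562 , -880 , -1270
Δ³: -246 , -318 , -390
Δ⁴: -72 , -72
Constant fourth difference = -72, so extend:
-390 − 72 = -462;  -1270 − 462 = -1732;  -3219 − 1732 = -4951;  -6986 − 4951 = -11937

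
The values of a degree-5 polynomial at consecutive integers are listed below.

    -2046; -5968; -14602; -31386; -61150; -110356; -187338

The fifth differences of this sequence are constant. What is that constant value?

-240

First differences: -3922, -8634, -16784, -29764, -49206, -76982
Second differences: -4712, -8150, -12980, -19442, -27776
Third differences: -3438, -4830, -6462, -8334
Fourth differences: -1392, -1632, -1872
Fifth differences: -240, -240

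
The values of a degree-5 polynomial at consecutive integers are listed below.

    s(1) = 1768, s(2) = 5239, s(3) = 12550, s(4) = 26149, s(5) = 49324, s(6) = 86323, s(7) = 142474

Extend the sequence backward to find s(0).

D1: 3471  7311  13599  23175  36999  56151
D2: 3840  6288  9576  13824  19152
D3: 2448  3288  4248  5328
D4: 840  960  1080
D5: 120  120
The fifth differences are constant at 120.
Work back: 840 − 120 = 720;  2448 − 720 = 1728;  3840 − 1728 = 2112;  3471 − 2112 = 1359;  1768 − 1359 = 409

409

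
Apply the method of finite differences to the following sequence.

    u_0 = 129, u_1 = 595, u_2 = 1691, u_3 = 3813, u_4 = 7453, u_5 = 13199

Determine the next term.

21735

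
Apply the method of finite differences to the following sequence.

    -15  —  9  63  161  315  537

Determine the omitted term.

Using the last 5 terms:
D1: 54, 98, 154, 222
D2: 44, 56, 68
D3: 12, 12
Constant third difference = 12.
Extend backward: 44 − 12 = 32;  54 − 32 = 22;  9 − 22 = -13

-13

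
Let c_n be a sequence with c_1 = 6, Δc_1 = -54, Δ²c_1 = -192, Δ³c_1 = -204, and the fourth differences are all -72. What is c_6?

-4584

Build the table forward from the leading diagonal:
Fourth differences: -72, -72, -72, -72, -72, -72
Third differences: -204, -276, -348, -420, -492, -564
Second differences: -192, -396, -672, -1020, -1440, -1932
First differences: -54, -246, -642, -1314, -2334, -3774
c: 6, -48, -294, -936, -2250, -4584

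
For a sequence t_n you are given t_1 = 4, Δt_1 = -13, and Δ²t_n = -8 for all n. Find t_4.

-59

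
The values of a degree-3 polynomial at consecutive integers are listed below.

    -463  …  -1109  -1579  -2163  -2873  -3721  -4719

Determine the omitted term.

Using the last 6 terms:
-470  -584  -710  -848  -998
-114  -126  -138  -150
-12  -12  -12
Constant third difference = -12.
Extend backward: -114 + 12 = -102;  -470 + 102 = -368;  -1109 + 368 = -741

-741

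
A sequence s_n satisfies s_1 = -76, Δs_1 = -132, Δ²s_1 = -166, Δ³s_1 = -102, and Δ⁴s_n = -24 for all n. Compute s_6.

Build the table forward from the leading diagonal:
Fourth differences: -24, -24, -24, -24, -24, -24
Third differences: -102, -126, -150, -174, -198, -222
Second differences: -166, -268, -394, -544, -718, -916
First differences: -132, -298, -566, -960, -1504, -2222
s: -76, -208, -506, -1072, -2032, -3536

-3536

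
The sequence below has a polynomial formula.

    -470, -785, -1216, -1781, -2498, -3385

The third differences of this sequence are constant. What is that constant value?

D1: -315, -431, -565, -717, -887
D2: -116, -134, -152, -170
D3: -18, -18, -18

-18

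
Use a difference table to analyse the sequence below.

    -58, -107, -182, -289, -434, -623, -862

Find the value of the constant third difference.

Δ: -49, -75, -107, -145, -189, -239
Δ²: -26, -32, -38, -44, -50
Δ³: -6, -6, -6, -6

-6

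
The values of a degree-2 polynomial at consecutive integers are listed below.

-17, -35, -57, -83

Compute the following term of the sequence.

-113

-18, -22, -26
-4, -4
Second differences constant at -4.
-26 − 4 = -30;  -83 − 30 = -113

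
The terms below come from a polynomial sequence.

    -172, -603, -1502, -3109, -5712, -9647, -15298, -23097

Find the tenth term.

-47107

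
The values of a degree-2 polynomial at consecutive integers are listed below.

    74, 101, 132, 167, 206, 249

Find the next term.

296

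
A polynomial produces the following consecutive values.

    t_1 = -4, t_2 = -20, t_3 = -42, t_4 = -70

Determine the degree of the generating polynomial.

2

Δ: -16, -22, -28
Δ²: -6, -6
The second differences are constant, so the polynomial has degree 2.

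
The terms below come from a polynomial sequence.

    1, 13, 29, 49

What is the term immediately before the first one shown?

-7

D1: 12  16  20
D2: 4  4
The second differences are constant at 4.
Work back: 12 − 4 = 8;  1 − 8 = -7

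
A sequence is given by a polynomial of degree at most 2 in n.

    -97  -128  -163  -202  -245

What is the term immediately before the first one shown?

-70

D1: -31, -35, -39, -43
D2: -4, -4, -4
The second differences are constant at -4.
Work back: -31 + 4 = -27;  -97 + 27 = -70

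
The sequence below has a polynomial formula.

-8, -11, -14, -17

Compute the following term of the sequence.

-20

Δ: -3, -3, -3
First differences constant at -3.
-17 − 3 = -20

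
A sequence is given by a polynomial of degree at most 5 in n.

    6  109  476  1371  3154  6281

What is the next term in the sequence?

11304

Δ: 103, 367, 895, 1783, 3127
Δ²: 264, 528, 888, 1344
Δ³: 264, 360, 456
Δ⁴: 96, 96
The fourth differences are constant (96).
456 + 96 = 552;  1344 + 552 = 1896;  3127 + 1896 = 5023;  6281 + 5023 = 11304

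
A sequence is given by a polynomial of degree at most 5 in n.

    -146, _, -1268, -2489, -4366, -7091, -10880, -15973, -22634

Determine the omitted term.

Using the last 7 terms:
Δ: -1221  -1877  -2725  -3789  -5093  -6661
Δ²: -656  -848  -1064  -1304  -1568
Δ³: -192  -216  -240  -264
Δ⁴: -24  -24  -24
Constant fourth difference = -24.
Extend backward: -192 + 24 = -168;  -656 + 168 = -488;  -1221 + 488 = -733;  -1268 + 733 = -535

-535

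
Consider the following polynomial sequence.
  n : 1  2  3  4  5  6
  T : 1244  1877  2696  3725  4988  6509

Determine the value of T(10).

633, 819, 1029, 1263, 1521
186, 210, 234, 258
24, 24, 24
Constant third difference = 24, so extend:
258 + 24 = 282;  1521 + 282 = 1803;  6509 + 1803 = 8312
282 + 24 = 306;  1803 + 306 = 2109;  8312 + 2109 = 10421
306 + 24 = 330;  2109 + 330 = 2439;  10421 + 2439 = 12860
330 + 24 = 354;  2439 + 354 = 2793;  12860 + 2793 = 15653

15653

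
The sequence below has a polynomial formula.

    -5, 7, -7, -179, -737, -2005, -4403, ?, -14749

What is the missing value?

Using the first 7 terms:
12  -14  -172  -558  -1268  -2398
-26  -158  -386  -710  -1130
-132  -228  -324  -420
-96  -96  -96
Constant fourth difference = -96.
Extend forward: -420 − 96 = -516;  -1130 − 516 = -1646;  -2398 − 1646 = -4044;  -4403 − 4044 = -8447

-8447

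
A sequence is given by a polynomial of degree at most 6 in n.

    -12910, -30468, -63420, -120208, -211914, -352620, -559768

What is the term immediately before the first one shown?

-4584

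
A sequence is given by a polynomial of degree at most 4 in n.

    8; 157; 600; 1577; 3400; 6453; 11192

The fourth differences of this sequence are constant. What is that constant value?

72

First differences: 149, 443, 977, 1823, 3053, 4739
Second differences: 294, 534, 846, 1230, 1686
Third differences: 240, 312, 384, 456
Fourth differences: 72, 72, 72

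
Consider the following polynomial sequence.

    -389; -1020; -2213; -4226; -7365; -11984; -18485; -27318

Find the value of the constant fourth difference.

-48

D1: -631, -1193, -2013, -3139, -4619, -6501, -8833
D2: -562, -820, -1126, -1480, -1882, -2332
D3: -258, -306, -354, -402, -450
D4: -48, -48, -48, -48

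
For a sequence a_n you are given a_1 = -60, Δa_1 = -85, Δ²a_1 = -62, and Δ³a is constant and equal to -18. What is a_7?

-1860

Build the table forward from the leading diagonal:
Δ³: -18  -18  -18  -18  -18  -18  -18
Δ²: -62  -80  -98  -116  -134  -152  -170
Δ: -85  -147  -227  -325  -441  -575  -727
a: -60  -145  -292  -519  -844  -1285  -1860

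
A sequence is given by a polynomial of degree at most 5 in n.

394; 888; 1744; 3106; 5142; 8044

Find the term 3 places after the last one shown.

24226

494 , 856 , 1362 , 2036 , 2902
362 , 506 , 674 , 866
144 , 168 , 192
24 , 24
Constant fourth difference = 24, so extend:
192 + 24 = 216;  866 + 216 = 1082;  2902 + 1082 = 3984;  8044 + 3984 = 12028
216 + 24 = 240;  1082 + 240 = 1322;  3984 + 1322 = 5306;  12028 + 5306 = 17334
240 + 24 = 264;  1322 + 264 = 1586;  5306 + 1586 = 6892;  17334 + 6892 = 24226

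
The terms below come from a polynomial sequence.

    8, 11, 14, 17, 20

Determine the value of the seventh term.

3 , 3 , 3 , 3
The first differences are constant (3).
20 + 3 = 23
23 + 3 = 26

26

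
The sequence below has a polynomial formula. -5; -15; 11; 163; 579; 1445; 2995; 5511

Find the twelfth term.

Δ: -10, 26, 152, 416, 866, 1550, 2516
Δ²: 36, 126, 264, 450, 684, 966
Δ³: 90, 138, 186, 234, 282
Δ⁴: 48, 48, 48, 48
Fourth differences constant at 48.
282 + 48 = 330;  966 + 330 = 1296;  2516 + 1296 = 3812;  5511 + 3812 = 9323
330 + 48 = 378;  1296 + 378 = 1674;  3812 + 1674 = 5486;  9323 + 5486 = 14809
378 + 48 = 426;  1674 + 426 = 2100;  5486 + 2100 = 7586;  14809 + 7586 = 22395
426 + 48 = 474;  2100 + 474 = 2574;  7586 + 2574 = 10160;  22395 + 10160 = 32555

32555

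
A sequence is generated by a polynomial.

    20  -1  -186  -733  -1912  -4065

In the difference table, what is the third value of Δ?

First differences: -21, -185, -547, -1179, -2153
Second differences: -164, -362, -632, -974
Third differences: -198, -270, -342
Fourth differences: -72, -72

-547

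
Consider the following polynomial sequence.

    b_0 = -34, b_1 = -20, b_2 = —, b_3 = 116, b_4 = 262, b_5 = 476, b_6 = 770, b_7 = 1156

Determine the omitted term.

26

Using the last 5 terms:
146, 214, 294, 386
68, 80, 92
12, 12
Constant third difference = 12.
Extend backward: 68 − 12 = 56;  146 − 56 = 90;  116 − 90 = 26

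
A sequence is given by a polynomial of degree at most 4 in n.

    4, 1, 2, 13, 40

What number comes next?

-3, 1, 11, 27
4, 10, 16
6, 6
The third differences are constant (6).
16 + 6 = 22;  27 + 22 = 49;  40 + 49 = 89

89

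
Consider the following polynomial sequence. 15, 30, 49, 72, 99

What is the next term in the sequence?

Δ: 15 , 19 , 23 , 27
Δ²: 4 , 4 , 4
The second differences are constant (4).
27 + 4 = 31;  99 + 31 = 130

130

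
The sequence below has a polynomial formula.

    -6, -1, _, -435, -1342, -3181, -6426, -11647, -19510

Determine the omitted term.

Using the last 6 terms:
First differences: -907, -1839, -3245, -5221, -7863
Second differences: -932, -1406, -1976, -2642
Third differences: -474, -570, -666
Fourth differences: -96, -96
Constant fourth difference = -96.
Extend backward: -474 + 96 = -378;  -932 + 378 = -554;  -907 + 554 = -353;  -435 + 353 = -82

-82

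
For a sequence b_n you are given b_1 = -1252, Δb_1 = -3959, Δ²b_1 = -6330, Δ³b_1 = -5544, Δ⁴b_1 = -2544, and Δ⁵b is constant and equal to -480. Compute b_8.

-455055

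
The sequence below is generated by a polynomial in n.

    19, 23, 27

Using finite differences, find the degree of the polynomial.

1

Δ: 4, 4
The first differences are constant, so the polynomial has degree 1.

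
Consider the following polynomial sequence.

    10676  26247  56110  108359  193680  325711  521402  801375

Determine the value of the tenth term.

1717175

15571 , 29863 , 52249 , 85321 , 132031 , 195691 , 279973
14292 , 22386 , 33072 , 46710 , 63660 , 84282
8094 , 10686 , 13638 , 16950 , 20622
2592 , 2952 , 3312 , 3672
360 , 360 , 360
Constant fifth difference = 360, so extend:
3672 + 360 = 4032;  20622 + 4032 = 24654;  84282 + 24654 = 108936;  279973 + 108936 = 388909;  801375 + 388909 = 1190284
4032 + 360 = 4392;  24654 + 4392 = 29046;  108936 + 29046 = 137982;  388909 + 137982 = 526891;  1190284 + 526891 = 1717175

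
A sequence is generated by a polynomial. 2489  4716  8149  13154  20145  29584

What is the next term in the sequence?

41981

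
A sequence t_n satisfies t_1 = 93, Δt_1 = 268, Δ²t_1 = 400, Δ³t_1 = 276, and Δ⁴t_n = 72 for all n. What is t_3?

Build the table forward from the leading diagonal:
Δ⁴: 72, 72, 72
Δ³: 276, 348, 420
Δ²: 400, 676, 1024
Δ: 268, 668, 1344
t: 93, 361, 1029

1029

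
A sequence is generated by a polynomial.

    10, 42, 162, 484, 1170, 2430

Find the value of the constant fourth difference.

48

Δ: 32, 120, 322, 686, 1260
Δ²: 88, 202, 364, 574
Δ³: 114, 162, 210
Δ⁴: 48, 48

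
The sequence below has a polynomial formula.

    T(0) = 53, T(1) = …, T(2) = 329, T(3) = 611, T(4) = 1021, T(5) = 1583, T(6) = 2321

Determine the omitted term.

Using the last 5 terms:
D1: 282, 410, 562, 738
D2: 128, 152, 176
D3: 24, 24
Constant third difference = 24.
Extend backward: 128 − 24 = 104;  282 − 104 = 178;  329 − 178 = 151

151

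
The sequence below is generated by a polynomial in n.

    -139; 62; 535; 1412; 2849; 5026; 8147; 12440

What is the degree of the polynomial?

4

201, 473, 877, 1437, 2177, 3121, 4293
272, 404, 560, 740, 944, 1172
132, 156, 180, 204, 228
24, 24, 24, 24
The fourth differences are constant, so the polynomial has degree 4.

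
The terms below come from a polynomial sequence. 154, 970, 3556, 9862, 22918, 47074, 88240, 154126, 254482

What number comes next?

816 , 2586 , 6306 , 13056 , 24156 , 41166 , 65886 , 100356
1770 , 3720 , 6750 , 11100 , 17010 , 24720 , 34470
1950 , 3030 , 4350 , 5910 , 7710 , 9750
1080 , 1320 , 1560 , 1800 , 2040
240 , 240 , 240 , 240
Fifth differences constant at 240.
2040 + 240 = 2280;  9750 + 2280 = 12030;  34470 + 12030 = 46500;  100356 + 46500 = 146856;  254482 + 146856 = 401338

401338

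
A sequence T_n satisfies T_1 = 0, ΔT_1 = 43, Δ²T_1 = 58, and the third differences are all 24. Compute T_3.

144

Build the table forward from the leading diagonal:
Δ³: 24  24  24
Δ²: 58  82  106
Δ: 43  101  183
T: 0  43  144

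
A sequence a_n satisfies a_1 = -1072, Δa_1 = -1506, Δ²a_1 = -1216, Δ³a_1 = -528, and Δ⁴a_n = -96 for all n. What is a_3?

-5300

Build the table forward from the leading diagonal:
Δ⁴: -96  -96  -96
Δ³: -528  -624  -720
Δ²: -1216  -1744  -2368
Δ: -1506  -2722  -4466
a: -1072  -2578  -5300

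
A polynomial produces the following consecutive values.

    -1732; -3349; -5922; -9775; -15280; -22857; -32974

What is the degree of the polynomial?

First differences: -1617, -2573, -3853, -5505, -7577, -10117
Second differences: -956, -1280, -1652, -2072, -2540
Third differences: -324, -372, -420, -468
Fourth differences: -48, -48, -48
The fourth differences are constant, so the polynomial has degree 4.

4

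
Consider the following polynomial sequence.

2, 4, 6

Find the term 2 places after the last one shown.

D1: 2 , 2
Constant first difference = 2, so extend:
6 + 2 = 8
8 + 2 = 10

10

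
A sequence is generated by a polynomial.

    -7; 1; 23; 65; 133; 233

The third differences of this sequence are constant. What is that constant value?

6

First differences: 8, 22, 42, 68, 100
Second differences: 14, 20, 26, 32
Third differences: 6, 6, 6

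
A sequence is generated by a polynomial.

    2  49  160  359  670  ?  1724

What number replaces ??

Using the first 5 terms:
Δ: 47, 111, 199, 311
Δ²: 64, 88, 112
Δ³: 24, 24
Constant third difference = 24.
Extend forward: 112 + 24 = 136;  311 + 136 = 447;  670 + 447 = 1117

1117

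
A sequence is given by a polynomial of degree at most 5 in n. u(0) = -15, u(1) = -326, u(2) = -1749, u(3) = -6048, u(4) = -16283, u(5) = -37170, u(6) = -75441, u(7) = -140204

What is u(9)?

First differences: -311 , -1423 , -4299 , -10235 , -20887 , -38271 , -64763
Second differences: -1112 , -2876 , -5936 , -10652 , -17384 , -26492
Third differences: -1764 , -3060 , -4716 , -6732 , -9108
Fourth differences: -1296 , -1656 , -2016 , -2376
Fifth differences: -360 , -360 , -360
The fifth differences are constant (-360).
-2376 − 360 = -2736;  -9108 − 2736 = -11844;  -26492 − 11844 = -38336;  -64763 − 38336 = -103099;  -140204 − 103099 = -243303
-2736 − 360 = -3096;  -11844 − 3096 = -14940;  -38336 − 14940 = -53276;  -103099 − 53276 = -156375;  -243303 − 156375 = -399678

-399678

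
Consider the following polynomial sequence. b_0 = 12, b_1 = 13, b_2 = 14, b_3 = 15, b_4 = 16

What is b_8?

20

D1: 1  1  1  1
First differences constant at 1.
16 + 1 = 17
17 + 1 = 18
18 + 1 = 19
19 + 1 = 20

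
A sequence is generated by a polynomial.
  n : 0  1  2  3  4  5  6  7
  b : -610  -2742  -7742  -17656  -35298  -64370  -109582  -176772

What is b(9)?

-406798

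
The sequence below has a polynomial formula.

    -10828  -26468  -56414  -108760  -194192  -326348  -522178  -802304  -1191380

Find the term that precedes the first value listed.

-3632

First differences: -15640  -29946  -52346  -85432  -132156  -195830  -280126  -389076
Second differences: -14306  -22400  -33086  -46724  -63674  -84296  -108950
Third differences: -8094  -10686  -13638  -16950  -20622  -24654
Fourth differences: -2592  -2952  -3312  -3672  -4032
Fifth differences: -360  -360  -360  -360
The fifth differences are constant at -360.
Work back: -2592 + 360 = -2232;  -8094 + 2232 = -5862;  -14306 + 5862 = -8444;  -15640 + 8444 = -7196;  -10828 + 7196 = -3632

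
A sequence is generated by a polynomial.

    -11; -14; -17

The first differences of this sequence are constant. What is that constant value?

-3

D1: -3, -3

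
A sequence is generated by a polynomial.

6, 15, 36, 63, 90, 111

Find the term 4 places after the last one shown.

15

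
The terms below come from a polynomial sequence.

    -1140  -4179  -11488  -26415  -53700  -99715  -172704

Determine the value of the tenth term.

-669075

First differences: -3039, -7309, -14927, -27285, -46015, -72989
Second differences: -4270, -7618, -12358, -18730, -26974
Third differences: -3348, -4740, -6372, -8244
Fourth differences: -1392, -1632, -1872
Fifth differences: -240, -240
Fifth differences constant at -240.
-1872 − 240 = -2112;  -8244 − 2112 = -10356;  -26974 − 10356 = -37330;  -72989 − 37330 = -110319;  -172704 − 110319 = -283023
-2112 − 240 = -2352;  -10356 − 2352 = -12708;  -37330 − 12708 = -50038;  -110319 − 50038 = -160357;  -283023 − 160357 = -443380
-2352 − 240 = -2592;  -12708 − 2592 = -15300;  -50038 − 15300 = -65338;  -160357 − 65338 = -225695;  -443380 − 225695 = -669075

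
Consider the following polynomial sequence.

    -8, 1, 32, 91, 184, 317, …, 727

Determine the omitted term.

496

Using the first 6 terms:
First differences: 9, 31, 59, 93, 133
Second differences: 22, 28, 34, 40
Third differences: 6, 6, 6
Constant third difference = 6.
Extend forward: 40 + 6 = 46;  133 + 46 = 179;  317 + 179 = 496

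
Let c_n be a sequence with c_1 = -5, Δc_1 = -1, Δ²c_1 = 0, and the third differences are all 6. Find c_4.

Build the table forward from the leading diagonal:
Third differences: 6  6  6  6
Second differences: 0  6  12  18
First differences: -1  -1  5  17
c: -5  -6  -7  -2

-2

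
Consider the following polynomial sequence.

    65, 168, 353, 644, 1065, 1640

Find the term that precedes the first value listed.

20

D1: 103  185  291  421  575
D2: 82  106  130  154
D3: 24  24  24
The third differences are constant at 24.
Work back: 82 − 24 = 58;  103 − 58 = 45;  65 − 45 = 20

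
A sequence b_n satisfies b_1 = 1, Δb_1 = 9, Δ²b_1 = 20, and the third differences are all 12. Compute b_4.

Build the table forward from the leading diagonal:
D3: 12, 12, 12, 12
D2: 20, 32, 44, 56
D1: 9, 29, 61, 105
b: 1, 10, 39, 100

100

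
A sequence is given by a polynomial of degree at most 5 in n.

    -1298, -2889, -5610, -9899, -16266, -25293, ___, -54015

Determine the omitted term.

-37634

Using the first 6 terms:
First differences: -1591  -2721  -4289  -6367  -9027
Second differences: -1130  -1568  -2078  -2660
Third differences: -438  -510  -582
Fourth differences: -72  -72
Constant fourth difference = -72.
Extend forward: -582 − 72 = -654;  -2660 − 654 = -3314;  -9027 − 3314 = -12341;  -25293 − 12341 = -37634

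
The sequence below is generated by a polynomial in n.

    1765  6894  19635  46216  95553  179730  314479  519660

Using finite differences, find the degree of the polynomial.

5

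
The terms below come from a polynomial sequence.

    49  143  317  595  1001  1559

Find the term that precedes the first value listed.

11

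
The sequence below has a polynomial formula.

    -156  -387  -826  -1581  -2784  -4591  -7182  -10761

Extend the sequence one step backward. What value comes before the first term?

Δ: -231, -439, -755, -1203, -1807, -2591, -3579
Δ²: -208, -316, -448, -604, -784, -988
Δ³: -108, -132, -156, -180, -204
Δ⁴: -24, -24, -24, -24
The fourth differences are constant at -24.
Work back: -108 + 24 = -84;  -208 + 84 = -124;  -231 + 124 = -107;  -156 + 107 = -49

-49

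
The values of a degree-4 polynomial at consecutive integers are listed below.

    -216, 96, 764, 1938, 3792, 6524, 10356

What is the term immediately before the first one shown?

D1: 312  668  1174  1854  2732  3832
D2: 356  506  680  878  1100
D3: 150  174  198  222
D4: 24  24  24
The fourth differences are constant at 24.
Work back: 150 − 24 = 126;  356 − 126 = 230;  312 − 230 = 82;  -216 − 82 = -298

-298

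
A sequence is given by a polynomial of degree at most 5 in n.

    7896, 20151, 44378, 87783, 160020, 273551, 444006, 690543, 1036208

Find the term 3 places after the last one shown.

2964311

D1: 12255  24227  43405  72237  113531  170455  246537  345665
D2: 11972  19178  28832  41294  56924  76082  99128
D3: 7206  9654  12462  15630  19158  23046
D4: 2448  2808  3168  3528  3888
D5: 360  360  360  360
The fifth differences are constant (360).
3888 + 360 = 4248;  23046 + 4248 = 27294;  99128 + 27294 = 126422;  345665 + 126422 = 472087;  1036208 + 472087 = 1508295
4248 + 360 = 4608;  27294 + 4608 = 31902;  126422 + 31902 = 158324;  472087 + 158324 = 630411;  1508295 + 630411 = 2138706
4608 + 360 = 4968;  31902 + 4968 = 36870;  158324 + 36870 = 195194;  630411 + 195194 = 825605;  2138706 + 825605 = 2964311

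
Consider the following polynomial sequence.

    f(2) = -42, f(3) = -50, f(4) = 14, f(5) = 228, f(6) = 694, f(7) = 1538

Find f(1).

-16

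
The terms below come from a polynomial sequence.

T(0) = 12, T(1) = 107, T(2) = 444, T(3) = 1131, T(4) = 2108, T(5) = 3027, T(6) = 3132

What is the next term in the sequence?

1139

D1: 95 , 337 , 687 , 977 , 919 , 105
D2: 242 , 350 , 290 , -58 , -814
D3: 108 , -60 , -348 , -756
D4: -168 , -288 , -408
D5: -120 , -120
Fifth differences constant at -120.
-408 − 120 = -528;  -756 − 528 = -1284;  -814 − 1284 = -2098;  105 − 2098 = -1993;  3132 − 1993 = 1139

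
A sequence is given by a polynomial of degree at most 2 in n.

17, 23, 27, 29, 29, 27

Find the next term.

23

6, 4, 2, 0, -2
-2, -2, -2, -2
Constant second difference = -2, so extend:
-2 − 2 = -4;  27 − 4 = 23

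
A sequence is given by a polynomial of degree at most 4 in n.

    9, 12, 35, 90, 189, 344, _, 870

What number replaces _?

Using the first 6 terms:
Δ: 3  23  55  99  155
Δ²: 20  32  44  56
Δ³: 12  12  12
Constant third difference = 12.
Extend forward: 56 + 12 = 68;  155 + 68 = 223;  344 + 223 = 567

567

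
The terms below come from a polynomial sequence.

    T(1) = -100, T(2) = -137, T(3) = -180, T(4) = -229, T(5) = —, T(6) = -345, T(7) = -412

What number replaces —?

Using the first 4 terms:
-37  -43  -49
-6  -6
Constant second difference = -6.
Extend forward: -49 − 6 = -55;  -229 − 55 = -284

-284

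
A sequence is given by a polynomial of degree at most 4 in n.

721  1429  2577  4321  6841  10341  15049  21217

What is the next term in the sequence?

29121

708, 1148, 1744, 2520, 3500, 4708, 6168
440, 596, 776, 980, 1208, 1460
156, 180, 204, 228, 252
24, 24, 24, 24
The fourth differences are constant (24).
252 + 24 = 276;  1460 + 276 = 1736;  6168 + 1736 = 7904;  21217 + 7904 = 29121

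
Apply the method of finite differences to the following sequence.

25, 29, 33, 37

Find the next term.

41

D1: 4, 4, 4
The first differences are constant (4).
37 + 4 = 41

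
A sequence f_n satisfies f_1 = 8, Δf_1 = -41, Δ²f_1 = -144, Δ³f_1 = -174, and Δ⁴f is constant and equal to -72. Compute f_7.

Build the table forward from the leading diagonal:
D4: -72  -72  -72  -72  -72  -72  -72
D3: -174  -246  -318  -390  -462  -534  -606
D2: -144  -318  -564  -882  -1272  -1734  -2268
D1: -41  -185  -503  -1067  -1949  -3221  -4955
f: 8  -33  -218  -721  -1788  -3737  -6958

-6958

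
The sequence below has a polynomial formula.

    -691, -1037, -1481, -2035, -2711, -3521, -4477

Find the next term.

-346, -444, -554, -676, -810, -956
-98, -110, -122, -134, -146
-12, -12, -12, -12
Constant third difference = -12, so extend:
-146 − 12 = -158;  -956 − 158 = -1114;  -4477 − 1114 = -5591

-5591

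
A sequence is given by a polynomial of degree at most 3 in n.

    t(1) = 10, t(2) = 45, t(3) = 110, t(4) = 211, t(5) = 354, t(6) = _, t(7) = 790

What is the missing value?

Using the first 5 terms:
35  65  101  143
30  36  42
6  6
Constant third difference = 6.
Extend forward: 42 + 6 = 48;  143 + 48 = 191;  354 + 191 = 545

545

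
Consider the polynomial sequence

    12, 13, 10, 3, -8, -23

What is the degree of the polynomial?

2

First differences: 1, -3, -7, -11, -15
Second differences: -4, -4, -4, -4
The second differences are constant, so the polynomial has degree 2.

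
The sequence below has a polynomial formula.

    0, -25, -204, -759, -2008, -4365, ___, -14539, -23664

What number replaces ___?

-8340

Using the first 6 terms:
D1: -25  -179  -555  -1249  -2357
D2: -154  -376  -694  -1108
D3: -222  -318  -414
D4: -96  -96
Constant fourth difference = -96.
Extend forward: -414 − 96 = -510;  -1108 − 510 = -1618;  -2357 − 1618 = -3975;  -4365 − 3975 = -8340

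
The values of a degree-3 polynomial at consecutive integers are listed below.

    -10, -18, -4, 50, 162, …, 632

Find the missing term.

350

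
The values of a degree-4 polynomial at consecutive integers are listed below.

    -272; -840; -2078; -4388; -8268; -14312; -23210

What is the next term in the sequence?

First differences: -568  -1238  -2310  -3880  -6044  -8898
Second differences: -670  -1072  -1570  -2164  -2854
Third differences: -402  -498  -594  -690
Fourth differences: -96  -96  -96
Fourth differences constant at -96.
-690 − 96 = -786;  -2854 − 786 = -3640;  -8898 − 3640 = -12538;  -23210 − 12538 = -35748

-35748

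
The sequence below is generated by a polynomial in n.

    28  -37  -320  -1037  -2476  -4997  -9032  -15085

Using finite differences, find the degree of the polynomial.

Δ: -65, -283, -717, -1439, -2521, -4035, -6053
Δ²: -218, -434, -722, -1082, -1514, -2018
Δ³: -216, -288, -360, -432, -504
Δ⁴: -72, -72, -72, -72
The fourth differences are constant, so the polynomial has degree 4.

4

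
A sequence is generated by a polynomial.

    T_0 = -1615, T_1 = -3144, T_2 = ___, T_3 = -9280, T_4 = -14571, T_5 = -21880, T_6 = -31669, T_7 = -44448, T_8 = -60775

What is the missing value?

-5593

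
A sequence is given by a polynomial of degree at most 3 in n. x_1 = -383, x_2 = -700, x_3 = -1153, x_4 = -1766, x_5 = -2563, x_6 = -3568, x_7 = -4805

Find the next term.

-6298

First differences: -317 , -453 , -613 , -797 , -1005 , -1237
Second differences: -136 , -160 , -184 , -208 , -232
Third differences: -24 , -24 , -24 , -24
Third differences constant at -24.
-232 − 24 = -256;  -1237 − 256 = -1493;  -4805 − 1493 = -6298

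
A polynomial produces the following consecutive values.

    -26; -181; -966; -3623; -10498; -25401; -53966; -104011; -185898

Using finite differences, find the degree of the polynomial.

5

Δ: -155, -785, -2657, -6875, -14903, -28565, -50045, -81887
Δ²: -630, -1872, -4218, -8028, -13662, -21480, -31842
Δ³: -1242, -2346, -3810, -5634, -7818, -10362
Δ⁴: -1104, -1464, -1824, -2184, -2544
Δ⁵: -360, -360, -360, -360
The fifth differences are constant, so the polynomial has degree 5.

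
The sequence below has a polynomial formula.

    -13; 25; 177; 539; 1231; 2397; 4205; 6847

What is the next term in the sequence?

10539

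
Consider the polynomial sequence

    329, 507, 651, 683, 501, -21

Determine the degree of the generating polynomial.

4

First differences: 178, 144, 32, -182, -522
Second differences: -34, -112, -214, -340
Third differences: -78, -102, -126
Fourth differences: -24, -24
The fourth differences are constant, so the polynomial has degree 4.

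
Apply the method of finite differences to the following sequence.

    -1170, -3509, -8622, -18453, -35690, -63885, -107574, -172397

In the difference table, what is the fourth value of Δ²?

Δ: -2339, -5113, -9831, -17237, -28195, -43689, -64823
Δ²: -2774, -4718, -7406, -10958, -15494, -21134
Δ³: -1944, -2688, -3552, -4536, -5640
Δ⁴: -744, -864, -984, -1104
Δ⁵: -120, -120, -120

-10958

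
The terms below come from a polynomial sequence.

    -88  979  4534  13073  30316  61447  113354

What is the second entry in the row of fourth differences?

1464

First differences: 1067, 3555, 8539, 17243, 31131, 51907
Second differences: 2488, 4984, 8704, 13888, 20776
Third differences: 2496, 3720, 5184, 6888
Fourth differences: 1224, 1464, 1704
Fifth differences: 240, 240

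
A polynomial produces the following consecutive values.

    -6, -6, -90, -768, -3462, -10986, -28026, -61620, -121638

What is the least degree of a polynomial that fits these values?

D1: 0, -84, -678, -2694, -7524, -17040, -33594, -60018
D2: -84, -594, -2016, -4830, -9516, -16554, -26424
D3: -510, -1422, -2814, -4686, -7038, -9870
D4: -912, -1392, -1872, -2352, -2832
D5: -480, -480, -480, -480
The fifth differences are constant, so the polynomial has degree 5.

5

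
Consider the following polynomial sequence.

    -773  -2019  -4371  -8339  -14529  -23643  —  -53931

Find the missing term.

-36479

Using the first 6 terms:
Δ: -1246, -2352, -3968, -6190, -9114
Δ²: -1106, -1616, -2222, -2924
Δ³: -510, -606, -702
Δ⁴: -96, -96
Constant fourth difference = -96.
Extend forward: -702 − 96 = -798;  -2924 − 798 = -3722;  -9114 − 3722 = -12836;  -23643 − 12836 = -36479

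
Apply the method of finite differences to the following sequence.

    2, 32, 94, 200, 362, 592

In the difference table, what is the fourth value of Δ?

162

First differences: 30, 62, 106, 162, 230
Second differences: 32, 44, 56, 68
Third differences: 12, 12, 12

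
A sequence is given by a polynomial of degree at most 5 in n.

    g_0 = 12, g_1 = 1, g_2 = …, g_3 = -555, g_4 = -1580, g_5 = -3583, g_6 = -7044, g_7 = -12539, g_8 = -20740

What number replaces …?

-124

Using the last 6 terms:
Δ: -1025, -2003, -3461, -5495, -8201
Δ²: -978, -1458, -2034, -2706
Δ³: -480, -576, -672
Δ⁴: -96, -96
Constant fourth difference = -96.
Extend backward: -480 + 96 = -384;  -978 + 384 = -594;  -1025 + 594 = -431;  -555 + 431 = -124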